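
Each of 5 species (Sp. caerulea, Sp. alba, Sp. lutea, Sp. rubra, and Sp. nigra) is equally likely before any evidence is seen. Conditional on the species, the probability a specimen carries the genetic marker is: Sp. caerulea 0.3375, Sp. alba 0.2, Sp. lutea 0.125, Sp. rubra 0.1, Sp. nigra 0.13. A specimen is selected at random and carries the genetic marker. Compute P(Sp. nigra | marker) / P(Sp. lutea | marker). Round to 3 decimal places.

Since the prior is uniform, the posterior is proportional to the likelihood:
  Sp. caerulea: 0.3375
  Sp. alba: 0.2
  Sp. lutea: 0.125
  Sp. rubra: 0.1
  Sp. nigra: 0.13
Total = 0.8925.
The ratio is 0.13 / 0.125 (the normalizer cancels) = 1.040.

1.040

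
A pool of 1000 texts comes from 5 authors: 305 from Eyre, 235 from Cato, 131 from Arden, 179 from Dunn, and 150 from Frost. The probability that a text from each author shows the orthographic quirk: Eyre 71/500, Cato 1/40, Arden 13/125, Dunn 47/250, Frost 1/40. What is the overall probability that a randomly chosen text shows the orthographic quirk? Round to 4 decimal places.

0.1002

Compute prior × likelihood for every hypothesis:
  Eyre: 0.305 × 0.142 = 0.04331
  Cato: 0.235 × 0.025 = 0.005875
  Arden: 0.131 × 0.104 = 0.013624
  Dunn: 0.179 × 0.188 = 0.033652
  Frost: 0.15 × 0.025 = 0.00375
P(quirk) = 0.04331 + 0.005875 + 0.013624 + 0.033652 + 0.00375 = 0.100211 → 0.1002.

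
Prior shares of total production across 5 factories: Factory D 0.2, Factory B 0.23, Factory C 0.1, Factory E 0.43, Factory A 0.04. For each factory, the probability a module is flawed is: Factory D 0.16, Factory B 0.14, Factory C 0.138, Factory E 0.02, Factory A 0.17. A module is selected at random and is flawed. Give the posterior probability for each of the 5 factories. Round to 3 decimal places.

Factory D 0.343, Factory B 0.345, Factory C 0.148, Factory E 0.092, Factory A 0.073

Unnormalized posteriors (prior × likelihood):
  Factory D: 0.2 × 0.16 = 0.032
  Factory B: 0.23 × 0.14 = 0.0322
  Factory C: 0.1 × 0.138 = 0.0138
  Factory E: 0.43 × 0.02 = 0.0086
  Factory A: 0.04 × 0.17 = 0.0068
Sum = 0.0934.
P(Factory D | flawed) = 0.032/0.0934 ≈ 0.343
P(Factory B | flawed) = 0.0322/0.0934 ≈ 0.345
P(Factory C | flawed) = 0.0138/0.0934 ≈ 0.148
P(Factory E | flawed) = 0.0086/0.0934 ≈ 0.092
P(Factory A | flawed) = 0.0068/0.0934 ≈ 0.073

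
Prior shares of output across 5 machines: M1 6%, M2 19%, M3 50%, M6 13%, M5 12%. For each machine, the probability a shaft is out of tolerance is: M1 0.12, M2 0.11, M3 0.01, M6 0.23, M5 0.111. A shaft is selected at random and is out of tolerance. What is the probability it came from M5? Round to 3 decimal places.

0.175

Prior × likelihood for each hypothesis:
  M1: 0.06 × 0.12 = 0.0072
  M2: 0.19 × 0.11 = 0.0209
  M3: 0.5 × 0.01 = 0.005
  M6: 0.13 × 0.23 = 0.0299
  M5: 0.12 × 0.111 = 0.01332
Total = 0.07632.
P(M5 | evidence) = 0.01332 / 0.07632 ≈ 0.175.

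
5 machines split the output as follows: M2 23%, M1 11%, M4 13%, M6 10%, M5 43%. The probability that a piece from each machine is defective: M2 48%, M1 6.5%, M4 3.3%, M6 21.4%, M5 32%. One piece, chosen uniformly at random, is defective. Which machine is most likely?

M5

Unnormalized posteriors (prior × likelihood):
  M2: 0.23 × 0.48 = 0.1104
  M1: 0.11 × 0.065 = 0.00715
  M4: 0.13 × 0.033 = 0.00429
  M6: 0.1 × 0.214 = 0.0214
  M5: 0.43 × 0.32 = 0.1376
Normalizing constant = 0.28084.
Largest term belongs to M5, so M5 is most probable.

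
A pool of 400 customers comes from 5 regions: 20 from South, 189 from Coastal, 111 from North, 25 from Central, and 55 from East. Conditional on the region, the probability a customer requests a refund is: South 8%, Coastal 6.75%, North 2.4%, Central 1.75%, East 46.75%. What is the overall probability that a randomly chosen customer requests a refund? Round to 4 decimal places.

0.1079

By Bayes' rule, posterior ∝ prior × likelihood:
  South: 0.05 × 0.08 = 0.004
  Coastal: 0.4725 × 0.0675 = 0.03189375
  North: 0.2775 × 0.024 = 0.00666
  Central: 0.0625 × 0.0175 = 0.00109375
  East: 0.1375 × 0.4675 = 0.06428125
P(refund) = 0.004 + 0.03189375 + 0.00666 + 0.00109375 + 0.06428125 = 0.10792875 → 0.1079.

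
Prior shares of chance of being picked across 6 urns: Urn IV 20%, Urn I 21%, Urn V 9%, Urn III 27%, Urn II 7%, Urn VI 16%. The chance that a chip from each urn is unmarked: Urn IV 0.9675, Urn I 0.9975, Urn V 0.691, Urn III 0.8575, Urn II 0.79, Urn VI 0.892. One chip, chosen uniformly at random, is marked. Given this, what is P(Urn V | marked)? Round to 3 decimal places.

Taking complements, P(marked | each) = Urn IV 0.0325, Urn I 0.0025, Urn V 0.309, Urn III 0.1425, Urn II 0.21, Urn VI 0.108.
Unnormalized posteriors (prior × likelihood):
  Urn IV: 0.2 × 0.0325 = 0.0065
  Urn I: 0.21 × 0.0025 = 0.000525
  Urn V: 0.09 × 0.309 = 0.02781
  Urn III: 0.27 × 0.1425 = 0.038475
  Urn II: 0.07 × 0.21 = 0.0147
  Urn VI: 0.16 × 0.108 = 0.01728
Sum = 0.10529.
P(Urn V | evidence) = 0.02781 / 0.10529 ≈ 0.264.

0.264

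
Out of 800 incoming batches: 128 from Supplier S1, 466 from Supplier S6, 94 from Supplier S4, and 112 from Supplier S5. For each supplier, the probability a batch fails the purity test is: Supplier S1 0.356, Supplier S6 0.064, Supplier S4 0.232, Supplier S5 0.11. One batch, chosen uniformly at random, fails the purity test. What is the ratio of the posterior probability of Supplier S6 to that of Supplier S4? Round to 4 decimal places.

By Bayes' rule, posterior ∝ prior × likelihood:
  Supplier S1: 0.16 × 0.356 = 0.05696
  Supplier S6: 0.5825 × 0.064 = 0.03728
  Supplier S4: 0.1175 × 0.232 = 0.02726
  Supplier S5: 0.14 × 0.11 = 0.0154
Total = 0.1369.
The ratio is 0.03728 / 0.02726 (the normalizer cancels) = 1.3676.

1.3676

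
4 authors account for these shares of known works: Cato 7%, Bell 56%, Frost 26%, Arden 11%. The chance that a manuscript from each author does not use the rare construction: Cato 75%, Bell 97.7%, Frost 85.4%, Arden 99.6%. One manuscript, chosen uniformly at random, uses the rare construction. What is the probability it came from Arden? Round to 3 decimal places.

0.006

Taking complements, P(rare-form | each) = Cato 0.25, Bell 0.023, Frost 0.146, Arden 0.004.
Prior × likelihood for each hypothesis:
  Cato: 0.07 × 0.25 = 0.0175
  Bell: 0.56 × 0.023 = 0.01288
  Frost: 0.26 × 0.146 = 0.03796
  Arden: 0.11 × 0.004 = 0.00044
Normalizing constant = 0.06878.
P(Arden | evidence) = 0.00044 / 0.06878 ≈ 0.006.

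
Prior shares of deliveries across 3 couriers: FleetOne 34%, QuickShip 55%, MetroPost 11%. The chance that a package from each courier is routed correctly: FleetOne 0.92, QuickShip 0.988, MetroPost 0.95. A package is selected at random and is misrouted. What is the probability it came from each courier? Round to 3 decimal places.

Taking complements, P(misrouted | each) = FleetOne 0.08, QuickShip 0.012, MetroPost 0.05.
Compute prior × likelihood for every hypothesis:
  FleetOne: 0.34 × 0.08 = 0.0272
  QuickShip: 0.55 × 0.012 = 0.0066
  MetroPost: 0.11 × 0.05 = 0.0055
Normalizing constant = 0.0393.
P(FleetOne | misrouted) = 0.0272/0.0393 ≈ 0.692
P(QuickShip | misrouted) = 0.0066/0.0393 ≈ 0.168
P(MetroPost | misrouted) = 0.0055/0.0393 ≈ 0.140
(Check: 0.692+0.168+0.140 = 1.000.)

FleetOne 0.692, QuickShip 0.168, MetroPost 0.140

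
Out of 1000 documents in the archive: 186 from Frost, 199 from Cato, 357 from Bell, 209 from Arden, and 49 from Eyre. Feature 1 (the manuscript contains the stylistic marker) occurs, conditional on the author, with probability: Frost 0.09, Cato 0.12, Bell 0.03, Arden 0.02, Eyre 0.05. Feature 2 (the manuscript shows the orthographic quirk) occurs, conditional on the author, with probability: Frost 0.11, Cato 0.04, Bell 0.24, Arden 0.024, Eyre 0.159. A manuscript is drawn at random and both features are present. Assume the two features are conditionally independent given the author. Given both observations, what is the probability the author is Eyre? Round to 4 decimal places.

Compute prior × likelihood for every hypothesis:
  Frost: 0.186 × 0.09 × 0.11 = 0.0018414
  Cato: 0.199 × 0.12 × 0.04 = 0.0009552
  Bell: 0.357 × 0.03 × 0.24 = 0.0025704
  Arden: 0.209 × 0.02 × 0.024 = 0.00010032
  Eyre: 0.049 × 0.05 × 0.159 = 0.00038955
Sum = 0.00585687.
P(Eyre | evidence) = 0.00038955 / 0.00585687 ≈ 0.0665.

0.0665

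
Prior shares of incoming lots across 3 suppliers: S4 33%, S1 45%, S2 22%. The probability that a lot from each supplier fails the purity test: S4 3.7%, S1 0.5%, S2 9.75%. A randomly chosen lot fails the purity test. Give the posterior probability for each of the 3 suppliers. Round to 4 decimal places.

Prior × likelihood for each hypothesis:
  S4: 0.33 × 0.037 = 0.01221
  S1: 0.45 × 0.005 = 0.00225
  S2: 0.22 × 0.0975 = 0.02145
Normalizing constant = 0.03591.
P(S4 | off-spec) = 0.01221/0.03591 ≈ 0.3400
P(S1 | off-spec) = 0.00225/0.03591 ≈ 0.0627
P(S2 | off-spec) = 0.02145/0.03591 ≈ 0.5973

S4 0.3400, S1 0.0627, S2 0.5973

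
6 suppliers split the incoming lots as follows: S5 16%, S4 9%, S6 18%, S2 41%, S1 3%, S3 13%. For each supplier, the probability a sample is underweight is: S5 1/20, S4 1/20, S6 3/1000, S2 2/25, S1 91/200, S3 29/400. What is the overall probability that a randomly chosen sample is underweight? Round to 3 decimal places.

By Bayes' rule, posterior ∝ prior × likelihood:
  S5: 0.16 × 0.05 = 0.008
  S4: 0.09 × 0.05 = 0.0045
  S6: 0.18 × 0.003 = 0.00054
  S2: 0.41 × 0.08 = 0.0328
  S1: 0.03 × 0.455 = 0.01365
  S3: 0.13 × 0.0725 = 0.009425
P(underweight) = 0.008 + 0.0045 + 0.00054 + 0.0328 + 0.01365 + 0.009425 = 0.068915 → 0.069.

0.069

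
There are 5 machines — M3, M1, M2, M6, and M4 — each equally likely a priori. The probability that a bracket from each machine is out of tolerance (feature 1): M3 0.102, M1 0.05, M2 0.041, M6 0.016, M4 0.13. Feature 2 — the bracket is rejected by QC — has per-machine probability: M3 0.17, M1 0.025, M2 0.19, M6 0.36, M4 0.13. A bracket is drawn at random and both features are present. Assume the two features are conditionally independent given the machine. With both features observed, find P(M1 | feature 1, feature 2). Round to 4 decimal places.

Since the prior is uniform, the posterior is proportional to the likelihood:
  M3: 0.102 × 0.17 = 0.01734
  M1: 0.05 × 0.025 = 0.00125
  M2: 0.041 × 0.19 = 0.00779
  M6: 0.016 × 0.36 = 0.00576
  M4: 0.13 × 0.13 = 0.0169
Sum = 0.04904.
P(M1 | evidence) = 0.00125 / 0.04904 ≈ 0.0255.

0.0255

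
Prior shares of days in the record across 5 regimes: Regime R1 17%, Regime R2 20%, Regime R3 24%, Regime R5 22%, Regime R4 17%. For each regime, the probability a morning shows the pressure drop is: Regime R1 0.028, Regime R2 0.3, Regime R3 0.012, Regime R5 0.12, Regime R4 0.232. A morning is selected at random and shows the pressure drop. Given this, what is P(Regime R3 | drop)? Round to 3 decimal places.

0.022

By Bayes' rule, posterior ∝ prior × likelihood:
  Regime R1: 0.17 × 0.028 = 0.00476
  Regime R2: 0.2 × 0.3 = 0.06
  Regime R3: 0.24 × 0.012 = 0.00288
  Regime R5: 0.22 × 0.12 = 0.0264
  Regime R4: 0.17 × 0.232 = 0.03944
Sum = 0.13348.
P(Regime R3 | evidence) = 0.00288 / 0.13348 ≈ 0.022.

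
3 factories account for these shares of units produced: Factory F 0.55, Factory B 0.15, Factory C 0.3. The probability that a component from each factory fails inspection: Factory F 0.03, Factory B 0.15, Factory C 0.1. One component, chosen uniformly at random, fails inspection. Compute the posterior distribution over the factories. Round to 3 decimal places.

By Bayes' rule, posterior ∝ prior × likelihood:
  Factory F: 0.55 × 0.03 = 0.0165
  Factory B: 0.15 × 0.15 = 0.0225
  Factory C: 0.3 × 0.1 = 0.03
Normalizing constant = 0.069.
P(Factory F | nonconforming) = 0.0165/0.069 ≈ 0.239
P(Factory B | nonconforming) = 0.0225/0.069 ≈ 0.326
P(Factory C | nonconforming) = 0.03/0.069 ≈ 0.435

Factory F 0.239, Factory B 0.326, Factory C 0.435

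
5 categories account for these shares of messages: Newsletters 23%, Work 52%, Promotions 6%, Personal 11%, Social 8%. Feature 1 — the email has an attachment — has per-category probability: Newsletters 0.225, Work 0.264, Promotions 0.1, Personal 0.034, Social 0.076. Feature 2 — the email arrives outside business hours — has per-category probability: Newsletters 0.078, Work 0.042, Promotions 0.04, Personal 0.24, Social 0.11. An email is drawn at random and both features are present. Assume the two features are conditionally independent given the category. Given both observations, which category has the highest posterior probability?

Work

By Bayes' rule, posterior ∝ prior × likelihood:
  Newsletters: 0.23 × 0.225 × 0.078 = 0.0040365
  Work: 0.52 × 0.264 × 0.042 = 0.00576576
  Promotions: 0.06 × 0.1 × 0.04 = 0.00024
  Personal: 0.11 × 0.034 × 0.24 = 0.0008976
  Social: 0.08 × 0.076 × 0.11 = 0.0006688
Normalizing constant = 0.01160866.
Largest term belongs to Work, so Work is most probable.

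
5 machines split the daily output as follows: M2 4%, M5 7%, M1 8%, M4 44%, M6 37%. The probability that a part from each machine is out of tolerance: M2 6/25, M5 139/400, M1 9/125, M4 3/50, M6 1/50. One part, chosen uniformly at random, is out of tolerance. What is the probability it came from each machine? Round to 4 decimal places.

M2 0.1306, M5 0.3310, M1 0.0784, M4 0.3593, M6 0.1007

Compute prior × likelihood for every hypothesis:
  M2: 0.04 × 0.24 = 0.0096
  M5: 0.07 × 0.3475 = 0.024325
  M1: 0.08 × 0.072 = 0.00576
  M4: 0.44 × 0.06 = 0.0264
  M6: 0.37 × 0.02 = 0.0074
Total = 0.073485.
P(M2 | oversize) = 0.0096/0.073485 ≈ 0.1306
P(M5 | oversize) = 0.024325/0.073485 ≈ 0.3310
P(M1 | oversize) = 0.00576/0.073485 ≈ 0.0784
P(M4 | oversize) = 0.0264/0.073485 ≈ 0.3593
P(M6 | oversize) = 0.0074/0.073485 ≈ 0.1007
(Check: 0.1306+0.3310+0.0784+0.3593+0.1007 = 1.0000.)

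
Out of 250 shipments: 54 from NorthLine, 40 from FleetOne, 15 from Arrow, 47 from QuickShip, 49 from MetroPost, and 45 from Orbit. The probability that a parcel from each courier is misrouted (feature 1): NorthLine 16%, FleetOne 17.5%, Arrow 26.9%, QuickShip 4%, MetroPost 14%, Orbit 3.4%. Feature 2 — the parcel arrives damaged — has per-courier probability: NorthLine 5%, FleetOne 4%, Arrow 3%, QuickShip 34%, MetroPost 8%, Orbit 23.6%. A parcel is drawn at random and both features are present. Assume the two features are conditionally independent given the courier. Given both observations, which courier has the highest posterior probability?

Unnormalized posteriors (prior × likelihood):
  NorthLine: 0.216 × 0.16 × 0.05 = 0.001728
  FleetOne: 0.16 × 0.175 × 0.04 = 0.00112
  Arrow: 0.06 × 0.269 × 0.03 = 0.0004842
  QuickShip: 0.188 × 0.04 × 0.34 = 0.0025568
  MetroPost: 0.196 × 0.14 × 0.08 = 0.0021952
  Orbit: 0.18 × 0.034 × 0.236 = 0.00144432
Total = 0.00952852.
Largest term belongs to QuickShip, so QuickShip is most probable.

QuickShip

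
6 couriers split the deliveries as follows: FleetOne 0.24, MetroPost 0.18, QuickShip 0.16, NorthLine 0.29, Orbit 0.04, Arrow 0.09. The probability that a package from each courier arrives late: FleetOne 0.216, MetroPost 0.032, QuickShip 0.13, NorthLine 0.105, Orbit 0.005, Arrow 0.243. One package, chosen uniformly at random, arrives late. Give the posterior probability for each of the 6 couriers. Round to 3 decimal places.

FleetOne 0.396, MetroPost 0.044, QuickShip 0.159, NorthLine 0.233, Orbit 0.002, Arrow 0.167

Prior × likelihood for each hypothesis:
  FleetOne: 0.24 × 0.216 = 0.05184
  MetroPost: 0.18 × 0.032 = 0.00576
  QuickShip: 0.16 × 0.13 = 0.0208
  NorthLine: 0.29 × 0.105 = 0.03045
  Orbit: 0.04 × 0.005 = 0.0002
  Arrow: 0.09 × 0.243 = 0.02187
Total = 0.13092.
P(FleetOne | late) = 0.05184/0.13092 ≈ 0.396
P(MetroPost | late) = 0.00576/0.13092 ≈ 0.044
P(QuickShip | late) = 0.0208/0.13092 ≈ 0.159
P(NorthLine | late) = 0.03045/0.13092 ≈ 0.233
P(Orbit | late) = 0.0002/0.13092 ≈ 0.002
P(Arrow | late) = 0.02187/0.13092 ≈ 0.167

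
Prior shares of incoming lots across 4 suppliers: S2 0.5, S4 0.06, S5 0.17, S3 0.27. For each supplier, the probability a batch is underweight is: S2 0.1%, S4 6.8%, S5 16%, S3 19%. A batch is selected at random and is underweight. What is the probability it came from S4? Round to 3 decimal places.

Compute prior × likelihood for every hypothesis:
  S2: 0.5 × 0.001 = 0.0005
  S4: 0.06 × 0.068 = 0.00408
  S5: 0.17 × 0.16 = 0.0272
  S3: 0.27 × 0.19 = 0.0513
Total = 0.08308.
P(S4 | evidence) = 0.00408 / 0.08308 ≈ 0.049.

0.049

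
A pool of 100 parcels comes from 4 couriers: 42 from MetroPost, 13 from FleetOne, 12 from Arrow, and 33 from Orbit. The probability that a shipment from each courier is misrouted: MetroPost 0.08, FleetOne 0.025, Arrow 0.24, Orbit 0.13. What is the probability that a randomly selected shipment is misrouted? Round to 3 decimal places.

By Bayes' rule, posterior ∝ prior × likelihood:
  MetroPost: 0.42 × 0.08 = 0.0336
  FleetOne: 0.13 × 0.025 = 0.00325
  Arrow: 0.12 × 0.24 = 0.0288
  Orbit: 0.33 × 0.13 = 0.0429
P(misrouted) = 0.0336 + 0.00325 + 0.0288 + 0.0429 = 0.10855 → 0.109.

0.109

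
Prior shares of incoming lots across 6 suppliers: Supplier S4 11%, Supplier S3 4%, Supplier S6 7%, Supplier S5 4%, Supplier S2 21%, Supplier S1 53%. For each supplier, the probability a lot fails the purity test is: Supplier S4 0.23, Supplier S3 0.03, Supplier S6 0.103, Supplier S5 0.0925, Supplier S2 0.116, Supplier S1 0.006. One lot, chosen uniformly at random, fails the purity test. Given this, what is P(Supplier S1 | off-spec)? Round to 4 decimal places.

Unnormalized posteriors (prior × likelihood):
  Supplier S4: 0.11 × 0.23 = 0.0253
  Supplier S3: 0.04 × 0.03 = 0.0012
  Supplier S6: 0.07 × 0.103 = 0.00721
  Supplier S5: 0.04 × 0.0925 = 0.0037
  Supplier S2: 0.21 × 0.116 = 0.02436
  Supplier S1: 0.53 × 0.006 = 0.00318
Normalizing constant = 0.06495.
P(Supplier S1 | evidence) = 0.00318 / 0.06495 ≈ 0.0490.

0.0490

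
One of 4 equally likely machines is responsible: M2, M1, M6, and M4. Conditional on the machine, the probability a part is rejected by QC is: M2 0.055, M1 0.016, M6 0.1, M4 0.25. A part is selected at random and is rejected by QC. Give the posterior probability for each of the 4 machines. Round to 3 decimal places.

With a uniform prior (1/4 each), posterior ∝ likelihood:
  M2: 0.055
  M1: 0.016
  M6: 0.1
  M4: 0.25
Sum = 0.421.
P(M2 | rejected) = 0.055/0.421 ≈ 0.131
P(M1 | rejected) = 0.016/0.421 ≈ 0.038
P(M6 | rejected) = 0.1/0.421 ≈ 0.238
P(M4 | rejected) = 0.25/0.421 ≈ 0.594

M2 0.131, M1 0.038, M6 0.238, M4 0.594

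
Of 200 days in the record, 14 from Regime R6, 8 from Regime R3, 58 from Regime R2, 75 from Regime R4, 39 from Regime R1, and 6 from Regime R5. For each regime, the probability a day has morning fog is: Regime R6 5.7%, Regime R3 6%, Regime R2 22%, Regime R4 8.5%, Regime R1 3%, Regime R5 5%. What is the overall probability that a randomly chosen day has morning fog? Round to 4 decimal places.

0.1094

By Bayes' rule, posterior ∝ prior × likelihood:
  Regime R6: 0.07 × 0.057 = 0.00399
  Regime R3: 0.04 × 0.06 = 0.0024
  Regime R2: 0.29 × 0.22 = 0.0638
  Regime R4: 0.375 × 0.085 = 0.031875
  Regime R1: 0.195 × 0.03 = 0.00585
  Regime R5: 0.03 × 0.05 = 0.0015
P(fog) = 0.00399 + 0.0024 + 0.0638 + 0.031875 + 0.00585 + 0.0015 = 0.109415 → 0.1094.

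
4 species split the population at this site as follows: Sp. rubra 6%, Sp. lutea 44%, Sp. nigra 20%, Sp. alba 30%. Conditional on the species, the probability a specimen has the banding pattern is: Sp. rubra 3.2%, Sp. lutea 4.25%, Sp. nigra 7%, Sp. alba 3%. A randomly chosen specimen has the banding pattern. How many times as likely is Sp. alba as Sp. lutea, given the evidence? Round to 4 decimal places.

0.4813

By Bayes' rule, posterior ∝ prior × likelihood:
  Sp. rubra: 0.06 × 0.032 = 0.00192
  Sp. lutea: 0.44 × 0.0425 = 0.0187
  Sp. nigra: 0.2 × 0.07 = 0.014
  Sp. alba: 0.3 × 0.03 = 0.009
Normalizing constant = 0.04362.
The ratio is 0.009 / 0.0187 (the normalizer cancels) = 0.4813.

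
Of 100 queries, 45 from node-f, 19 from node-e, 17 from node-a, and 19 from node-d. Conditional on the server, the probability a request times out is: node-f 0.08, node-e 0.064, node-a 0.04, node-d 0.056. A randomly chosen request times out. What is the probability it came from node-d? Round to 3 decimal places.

By Bayes' rule, posterior ∝ prior × likelihood:
  node-f: 0.45 × 0.08 = 0.036
  node-e: 0.19 × 0.064 = 0.01216
  node-a: 0.17 × 0.04 = 0.0068
  node-d: 0.19 × 0.056 = 0.01064
Total = 0.0656.
P(node-d | evidence) = 0.01064 / 0.0656 ≈ 0.162.

0.162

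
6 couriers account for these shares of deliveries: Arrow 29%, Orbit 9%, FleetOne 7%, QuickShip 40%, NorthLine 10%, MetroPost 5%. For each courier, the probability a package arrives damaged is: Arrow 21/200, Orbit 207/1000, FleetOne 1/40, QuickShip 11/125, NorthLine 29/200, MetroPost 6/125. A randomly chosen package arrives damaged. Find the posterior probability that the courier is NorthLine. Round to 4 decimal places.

Compute prior × likelihood for every hypothesis:
  Arrow: 0.29 × 0.105 = 0.03045
  Orbit: 0.09 × 0.207 = 0.01863
  FleetOne: 0.07 × 0.025 = 0.00175
  QuickShip: 0.4 × 0.088 = 0.0352
  NorthLine: 0.1 × 0.145 = 0.0145
  MetroPost: 0.05 × 0.048 = 0.0024
Sum = 0.10293.
P(NorthLine | evidence) = 0.0145 / 0.10293 ≈ 0.1409.

0.1409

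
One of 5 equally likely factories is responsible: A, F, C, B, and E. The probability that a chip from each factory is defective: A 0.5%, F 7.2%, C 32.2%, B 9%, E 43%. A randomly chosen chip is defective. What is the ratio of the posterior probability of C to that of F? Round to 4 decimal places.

With a uniform prior (1/5 each), posterior ∝ likelihood:
  A: 0.005
  F: 0.072
  C: 0.322
  B: 0.09
  E: 0.43
Total = 0.919.
The ratio is 0.322 / 0.072 (the normalizer cancels) = 4.4722.

4.4722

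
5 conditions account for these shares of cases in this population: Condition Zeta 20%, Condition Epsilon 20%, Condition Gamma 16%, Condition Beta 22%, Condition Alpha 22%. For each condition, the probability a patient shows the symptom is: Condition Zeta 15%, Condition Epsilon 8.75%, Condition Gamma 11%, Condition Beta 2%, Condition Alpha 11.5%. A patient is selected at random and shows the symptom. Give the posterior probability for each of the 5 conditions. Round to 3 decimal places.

Prior × likelihood for each hypothesis:
  Condition Zeta: 0.2 × 0.15 = 0.03
  Condition Epsilon: 0.2 × 0.0875 = 0.0175
  Condition Gamma: 0.16 × 0.11 = 0.0176
  Condition Beta: 0.22 × 0.02 = 0.0044
  Condition Alpha: 0.22 × 0.115 = 0.0253
Total = 0.0948.
P(Condition Zeta | symptomatic) = 0.03/0.0948 ≈ 0.316
P(Condition Epsilon | symptomatic) = 0.0175/0.0948 ≈ 0.185
P(Condition Gamma | symptomatic) = 0.0176/0.0948 ≈ 0.186
P(Condition Beta | symptomatic) = 0.0044/0.0948 ≈ 0.046
P(Condition Alpha | symptomatic) = 0.0253/0.0948 ≈ 0.267

Condition Zeta 0.316, Condition Epsilon 0.185, Condition Gamma 0.186, Condition Beta 0.046, Condition Alpha 0.267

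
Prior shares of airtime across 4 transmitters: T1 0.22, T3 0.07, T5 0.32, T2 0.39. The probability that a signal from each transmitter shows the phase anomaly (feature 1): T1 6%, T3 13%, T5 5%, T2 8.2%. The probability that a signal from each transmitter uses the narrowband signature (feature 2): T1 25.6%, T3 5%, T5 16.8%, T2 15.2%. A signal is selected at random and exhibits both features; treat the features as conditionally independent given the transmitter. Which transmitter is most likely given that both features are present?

T2

By Bayes' rule, posterior ∝ prior × likelihood:
  T1: 0.22 × 0.06 × 0.256 = 0.0033792
  T3: 0.07 × 0.13 × 0.05 = 0.000455
  T5: 0.32 × 0.05 × 0.168 = 0.002688
  T2: 0.39 × 0.082 × 0.152 = 0.00486096
Normalizing constant = 0.01138316.
Largest term belongs to T2, so T2 is most probable.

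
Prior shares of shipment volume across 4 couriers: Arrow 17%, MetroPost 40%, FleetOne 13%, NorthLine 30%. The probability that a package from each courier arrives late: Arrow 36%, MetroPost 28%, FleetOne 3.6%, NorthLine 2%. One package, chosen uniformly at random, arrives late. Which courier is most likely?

Compute prior × likelihood for every hypothesis:
  Arrow: 0.17 × 0.36 = 0.0612
  MetroPost: 0.4 × 0.28 = 0.112
  FleetOne: 0.13 × 0.036 = 0.00468
  NorthLine: 0.3 × 0.02 = 0.006
Total = 0.18388.
Largest term belongs to MetroPost, so MetroPost is most probable.

MetroPost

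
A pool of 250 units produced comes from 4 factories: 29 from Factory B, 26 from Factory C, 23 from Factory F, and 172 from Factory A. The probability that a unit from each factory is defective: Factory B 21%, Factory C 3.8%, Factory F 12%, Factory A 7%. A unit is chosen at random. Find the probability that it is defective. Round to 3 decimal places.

By Bayes' rule, posterior ∝ prior × likelihood:
  Factory B: 0.116 × 0.21 = 0.02436
  Factory C: 0.104 × 0.038 = 0.003952
  Factory F: 0.092 × 0.12 = 0.01104
  Factory A: 0.688 × 0.07 = 0.04816
P(defective) = 0.02436 + 0.003952 + 0.01104 + 0.04816 = 0.087512 → 0.088.

0.088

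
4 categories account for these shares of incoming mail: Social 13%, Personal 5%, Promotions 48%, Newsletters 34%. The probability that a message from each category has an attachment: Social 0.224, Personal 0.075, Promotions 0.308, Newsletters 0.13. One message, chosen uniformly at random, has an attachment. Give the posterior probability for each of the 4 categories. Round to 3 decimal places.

Social 0.129, Personal 0.017, Promotions 0.657, Newsletters 0.197

Prior × likelihood for each hypothesis:
  Social: 0.13 × 0.224 = 0.02912
  Personal: 0.05 × 0.075 = 0.00375
  Promotions: 0.48 × 0.308 = 0.14784
  Newsletters: 0.34 × 0.13 = 0.0442
Sum = 0.22491.
P(Social | attachment) = 0.02912/0.22491 ≈ 0.129
P(Personal | attachment) = 0.00375/0.22491 ≈ 0.017
P(Promotions | attachment) = 0.14784/0.22491 ≈ 0.657
P(Newsletters | attachment) = 0.0442/0.22491 ≈ 0.197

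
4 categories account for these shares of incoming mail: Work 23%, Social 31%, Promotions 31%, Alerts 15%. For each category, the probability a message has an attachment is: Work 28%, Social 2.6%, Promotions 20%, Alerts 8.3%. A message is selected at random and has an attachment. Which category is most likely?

Work

Prior × likelihood for each hypothesis:
  Work: 0.23 × 0.28 = 0.0644
  Social: 0.31 × 0.026 = 0.00806
  Promotions: 0.31 × 0.2 = 0.062
  Alerts: 0.15 × 0.083 = 0.01245
Sum = 0.14691.
Largest term belongs to Work, so Work is most probable.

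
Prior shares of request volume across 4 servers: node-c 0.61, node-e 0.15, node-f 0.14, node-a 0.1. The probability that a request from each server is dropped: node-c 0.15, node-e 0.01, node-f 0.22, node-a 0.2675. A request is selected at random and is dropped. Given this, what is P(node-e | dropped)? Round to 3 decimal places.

0.010

Unnormalized posteriors (prior × likelihood):
  node-c: 0.61 × 0.15 = 0.0915
  node-e: 0.15 × 0.01 = 0.0015
  node-f: 0.14 × 0.22 = 0.0308
  node-a: 0.1 × 0.2675 = 0.02675
Sum = 0.15055.
P(node-e | evidence) = 0.0015 / 0.15055 ≈ 0.010.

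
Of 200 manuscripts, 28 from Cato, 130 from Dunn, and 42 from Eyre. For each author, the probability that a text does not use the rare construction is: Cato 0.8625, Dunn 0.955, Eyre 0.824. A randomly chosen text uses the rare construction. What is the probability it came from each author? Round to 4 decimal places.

Taking complements, P(rare-form | each) = Cato 0.1375, Dunn 0.045, Eyre 0.176.
Unnormalized posteriors (prior × likelihood):
  Cato: 0.14 × 0.1375 = 0.01925
  Dunn: 0.65 × 0.045 = 0.02925
  Eyre: 0.21 × 0.176 = 0.03696
Normalizing constant = 0.08546.
P(Cato | rare-form) = 0.01925/0.08546 ≈ 0.2253
P(Dunn | rare-form) = 0.02925/0.08546 ≈ 0.3423
P(Eyre | rare-form) = 0.03696/0.08546 ≈ 0.4325

Cato 0.2253, Dunn 0.3423, Eyre 0.4325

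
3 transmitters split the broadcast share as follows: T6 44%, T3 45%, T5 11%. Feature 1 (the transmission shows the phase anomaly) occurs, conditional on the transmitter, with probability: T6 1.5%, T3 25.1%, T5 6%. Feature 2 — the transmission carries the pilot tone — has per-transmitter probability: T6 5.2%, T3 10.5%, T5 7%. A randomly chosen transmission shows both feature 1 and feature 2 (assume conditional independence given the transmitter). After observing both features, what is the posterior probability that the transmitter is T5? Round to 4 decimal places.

0.0365

By Bayes' rule, posterior ∝ prior × likelihood:
  T6: 0.44 × 0.015 × 0.052 = 0.0003432
  T3: 0.45 × 0.251 × 0.105 = 0.01185975
  T5: 0.11 × 0.06 × 0.07 = 0.000462
Sum = 0.01266495.
P(T5 | evidence) = 0.000462 / 0.01266495 ≈ 0.0365.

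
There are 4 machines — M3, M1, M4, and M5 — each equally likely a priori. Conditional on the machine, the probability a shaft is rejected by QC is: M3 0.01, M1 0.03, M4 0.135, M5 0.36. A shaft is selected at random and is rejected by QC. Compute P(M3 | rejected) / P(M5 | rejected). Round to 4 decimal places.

With a uniform prior (1/4 each), posterior ∝ likelihood:
  M3: 0.01
  M1: 0.03
  M4: 0.135
  M5: 0.36
Total = 0.535.
The ratio is 0.01 / 0.36 (the normalizer cancels) = 0.0278.

0.0278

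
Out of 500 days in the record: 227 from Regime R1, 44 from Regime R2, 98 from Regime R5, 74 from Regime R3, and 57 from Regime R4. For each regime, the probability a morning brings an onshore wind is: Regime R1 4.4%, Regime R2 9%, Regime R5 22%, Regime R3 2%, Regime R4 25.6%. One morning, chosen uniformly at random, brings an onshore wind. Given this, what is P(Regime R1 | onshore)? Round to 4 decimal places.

0.1936

Unnormalized posteriors (prior × likelihood):
  Regime R1: 0.454 × 0.044 = 0.019976
  Regime R2: 0.088 × 0.09 = 0.00792
  Regime R5: 0.196 × 0.22 = 0.04312
  Regime R3: 0.148 × 0.02 = 0.00296
  Regime R4: 0.114 × 0.256 = 0.029184
Sum = 0.10316.
P(Regime R1 | evidence) = 0.019976 / 0.10316 ≈ 0.1936.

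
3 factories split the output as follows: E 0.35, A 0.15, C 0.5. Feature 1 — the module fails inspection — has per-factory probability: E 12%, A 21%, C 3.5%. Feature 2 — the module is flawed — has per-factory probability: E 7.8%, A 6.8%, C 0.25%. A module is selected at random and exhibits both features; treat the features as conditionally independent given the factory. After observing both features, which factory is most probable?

Prior × likelihood for each hypothesis:
  E: 0.35 × 0.12 × 0.078 = 0.003276
  A: 0.15 × 0.21 × 0.068 = 0.002142
  C: 0.5 × 0.035 × 0.0025 = 0.00004375
Total = 0.00546175.
Largest term belongs to E, so E is most probable.

E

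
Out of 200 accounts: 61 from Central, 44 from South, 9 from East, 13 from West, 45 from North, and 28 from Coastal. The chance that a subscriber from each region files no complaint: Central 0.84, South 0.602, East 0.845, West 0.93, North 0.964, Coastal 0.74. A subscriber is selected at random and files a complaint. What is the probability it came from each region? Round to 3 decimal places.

Central 0.254, South 0.455, East 0.036, West 0.024, North 0.042, Coastal 0.189

Taking complements, P(complaint | each) = Central 0.16, South 0.398, East 0.155, West 0.07, North 0.036, Coastal 0.26.
By Bayes' rule, posterior ∝ prior × likelihood:
  Central: 0.305 × 0.16 = 0.0488
  South: 0.22 × 0.398 = 0.08756
  East: 0.045 × 0.155 = 0.006975
  West: 0.065 × 0.07 = 0.00455
  North: 0.225 × 0.036 = 0.0081
  Coastal: 0.14 × 0.26 = 0.0364
Normalizing constant = 0.192385.
P(Central | complaint) = 0.0488/0.192385 ≈ 0.254
P(South | complaint) = 0.08756/0.192385 ≈ 0.455
P(East | complaint) = 0.006975/0.192385 ≈ 0.036
P(West | complaint) = 0.00455/0.192385 ≈ 0.024
P(North | complaint) = 0.0081/0.192385 ≈ 0.042
P(Coastal | complaint) = 0.0364/0.192385 ≈ 0.189
(Check: 0.254+0.455+0.036+0.024+0.042+0.189 = 1.000.)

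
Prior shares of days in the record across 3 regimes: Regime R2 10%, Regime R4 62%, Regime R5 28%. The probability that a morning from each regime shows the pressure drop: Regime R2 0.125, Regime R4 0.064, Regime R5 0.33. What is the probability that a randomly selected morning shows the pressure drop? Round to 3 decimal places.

0.145

Prior × likelihood for each hypothesis:
  Regime R2: 0.1 × 0.125 = 0.0125
  Regime R4: 0.62 × 0.064 = 0.03968
  Regime R5: 0.28 × 0.33 = 0.0924
P(drop) = 0.0125 + 0.03968 + 0.0924 = 0.14458 → 0.145.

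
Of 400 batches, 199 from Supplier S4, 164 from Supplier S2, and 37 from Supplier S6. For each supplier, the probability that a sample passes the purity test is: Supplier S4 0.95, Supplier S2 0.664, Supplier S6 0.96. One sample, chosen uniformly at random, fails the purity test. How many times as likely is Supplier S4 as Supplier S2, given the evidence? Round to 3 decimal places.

Taking complements, P(off-spec | each) = Supplier S4 0.05, Supplier S2 0.336, Supplier S6 0.04.
Compute prior × likelihood for every hypothesis:
  Supplier S4: 0.4975 × 0.05 = 0.024875
  Supplier S2: 0.41 × 0.336 = 0.13776
  Supplier S6: 0.0925 × 0.04 = 0.0037
Sum = 0.166335.
The ratio is 0.024875 / 0.13776 (the normalizer cancels) = 0.181.

0.181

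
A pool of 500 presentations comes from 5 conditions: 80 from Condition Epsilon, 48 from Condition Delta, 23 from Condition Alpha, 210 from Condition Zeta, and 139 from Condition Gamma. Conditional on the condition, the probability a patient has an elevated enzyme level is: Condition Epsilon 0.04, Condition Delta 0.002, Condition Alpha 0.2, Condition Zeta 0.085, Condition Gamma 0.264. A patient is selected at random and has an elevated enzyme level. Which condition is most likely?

Compute prior × likelihood for every hypothesis:
  Condition Epsilon: 0.16 × 0.04 = 0.0064
  Condition Delta: 0.096 × 0.002 = 0.000192
  Condition Alpha: 0.046 × 0.2 = 0.0092
  Condition Zeta: 0.42 × 0.085 = 0.0357
  Condition Gamma: 0.278 × 0.264 = 0.073392
Normalizing constant = 0.124884.
Largest term belongs to Condition Gamma, so Condition Gamma is most probable.

Condition Gamma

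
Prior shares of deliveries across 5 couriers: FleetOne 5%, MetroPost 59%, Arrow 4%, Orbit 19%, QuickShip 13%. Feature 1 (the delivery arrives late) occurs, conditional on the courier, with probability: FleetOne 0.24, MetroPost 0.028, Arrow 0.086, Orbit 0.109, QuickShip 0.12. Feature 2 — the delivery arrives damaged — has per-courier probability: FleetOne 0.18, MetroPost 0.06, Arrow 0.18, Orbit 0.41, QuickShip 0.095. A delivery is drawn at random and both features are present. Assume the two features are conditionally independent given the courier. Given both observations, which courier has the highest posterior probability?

Orbit

Compute prior × likelihood for every hypothesis:
  FleetOne: 0.05 × 0.24 × 0.18 = 0.00216
  MetroPost: 0.59 × 0.028 × 0.06 = 0.0009912
  Arrow: 0.04 × 0.086 × 0.18 = 0.0006192
  Orbit: 0.19 × 0.109 × 0.41 = 0.0084911
  QuickShip: 0.13 × 0.12 × 0.095 = 0.001482
Total = 0.0137435.
Largest term belongs to Orbit, so Orbit is most probable.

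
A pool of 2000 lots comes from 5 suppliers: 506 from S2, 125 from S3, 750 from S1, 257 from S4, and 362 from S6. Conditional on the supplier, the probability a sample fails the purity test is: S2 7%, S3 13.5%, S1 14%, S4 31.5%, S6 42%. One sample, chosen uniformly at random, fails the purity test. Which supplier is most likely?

S6

Compute prior × likelihood for every hypothesis:
  S2: 0.253 × 0.07 = 0.01771
  S3: 0.0625 × 0.135 = 0.0084375
  S1: 0.375 × 0.14 = 0.0525
  S4: 0.1285 × 0.315 = 0.0404775
  S6: 0.181 × 0.42 = 0.07602
Total = 0.195145.
Largest term belongs to S6, so S6 is most probable.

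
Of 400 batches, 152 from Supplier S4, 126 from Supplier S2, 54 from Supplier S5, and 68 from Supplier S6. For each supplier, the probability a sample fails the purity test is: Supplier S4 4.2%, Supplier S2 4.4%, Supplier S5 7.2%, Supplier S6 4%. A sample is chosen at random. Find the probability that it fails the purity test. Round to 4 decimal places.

0.0463

Compute prior × likelihood for every hypothesis:
  Supplier S4: 0.38 × 0.042 = 0.01596
  Supplier S2: 0.315 × 0.044 = 0.01386
  Supplier S5: 0.135 × 0.072 = 0.00972
  Supplier S6: 0.17 × 0.04 = 0.0068
P(off-spec) = 0.01596 + 0.01386 + 0.00972 + 0.0068 = 0.04634 → 0.0463.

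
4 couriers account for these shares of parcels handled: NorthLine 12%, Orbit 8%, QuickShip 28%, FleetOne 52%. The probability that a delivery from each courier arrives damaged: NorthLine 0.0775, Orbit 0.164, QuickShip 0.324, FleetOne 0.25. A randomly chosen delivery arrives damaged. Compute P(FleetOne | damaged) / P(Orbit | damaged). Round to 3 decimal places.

9.909

Compute prior × likelihood for every hypothesis:
  NorthLine: 0.12 × 0.0775 = 0.0093
  Orbit: 0.08 × 0.164 = 0.01312
  QuickShip: 0.28 × 0.324 = 0.09072
  FleetOne: 0.52 × 0.25 = 0.13
Normalizing constant = 0.24314.
The ratio is 0.13 / 0.01312 (the normalizer cancels) = 9.909.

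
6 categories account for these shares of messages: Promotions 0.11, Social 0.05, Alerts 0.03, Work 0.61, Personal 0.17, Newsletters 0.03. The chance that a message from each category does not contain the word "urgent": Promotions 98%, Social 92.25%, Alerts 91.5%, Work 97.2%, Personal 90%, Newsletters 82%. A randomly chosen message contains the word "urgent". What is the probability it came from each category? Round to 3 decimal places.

Promotions 0.046, Social 0.081, Alerts 0.053, Work 0.355, Personal 0.353, Newsletters 0.112

Taking complements, P(urgent-flag | each) = Promotions 0.02, Social 0.0775, Alerts 0.085, Work 0.028, Personal 0.1, Newsletters 0.18.
Unnormalized posteriors (prior × likelihood):
  Promotions: 0.11 × 0.02 = 0.0022
  Social: 0.05 × 0.0775 = 0.003875
  Alerts: 0.03 × 0.085 = 0.00255
  Work: 0.61 × 0.028 = 0.01708
  Personal: 0.17 × 0.1 = 0.017
  Newsletters: 0.03 × 0.18 = 0.0054
Sum = 0.048105.
P(Promotions | urgent-flag) = 0.0022/0.048105 ≈ 0.046
P(Social | urgent-flag) = 0.003875/0.048105 ≈ 0.081
P(Alerts | urgent-flag) = 0.00255/0.048105 ≈ 0.053
P(Work | urgent-flag) = 0.01708/0.048105 ≈ 0.355
P(Personal | urgent-flag) = 0.017/0.048105 ≈ 0.353
P(Newsletters | urgent-flag) = 0.0054/0.048105 ≈ 0.112
(Check: 0.046+0.081+0.053+0.355+0.353+0.112 = 1.000.)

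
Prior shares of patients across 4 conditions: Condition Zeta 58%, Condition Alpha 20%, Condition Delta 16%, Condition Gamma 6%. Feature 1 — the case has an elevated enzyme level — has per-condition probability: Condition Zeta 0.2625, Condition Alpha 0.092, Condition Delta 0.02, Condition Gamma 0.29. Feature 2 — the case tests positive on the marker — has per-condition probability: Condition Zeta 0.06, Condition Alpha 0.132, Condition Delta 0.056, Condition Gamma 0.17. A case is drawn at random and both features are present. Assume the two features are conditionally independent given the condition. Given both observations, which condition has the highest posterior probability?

Prior × likelihood for each hypothesis:
  Condition Zeta: 0.58 × 0.2625 × 0.06 = 0.009135
  Condition Alpha: 0.2 × 0.092 × 0.132 = 0.0024288
  Condition Delta: 0.16 × 0.02 × 0.056 = 0.0001792
  Condition Gamma: 0.06 × 0.29 × 0.17 = 0.002958
Total = 0.014701.
Largest term belongs to Condition Zeta, so Condition Zeta is most probable.

Condition Zeta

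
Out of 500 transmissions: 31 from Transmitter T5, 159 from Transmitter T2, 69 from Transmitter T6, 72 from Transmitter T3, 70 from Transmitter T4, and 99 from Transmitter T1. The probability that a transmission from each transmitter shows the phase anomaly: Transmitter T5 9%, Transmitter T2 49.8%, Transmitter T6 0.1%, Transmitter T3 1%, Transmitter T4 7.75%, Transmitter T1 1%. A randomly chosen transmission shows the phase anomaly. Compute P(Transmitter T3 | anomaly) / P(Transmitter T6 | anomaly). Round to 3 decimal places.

10.435

Prior × likelihood for each hypothesis:
  Transmitter T5: 0.062 × 0.09 = 0.00558
  Transmitter T2: 0.318 × 0.498 = 0.158364
  Transmitter T6: 0.138 × 0.001 = 0.000138
  Transmitter T3: 0.144 × 0.01 = 0.00144
  Transmitter T4: 0.14 × 0.0775 = 0.01085
  Transmitter T1: 0.198 × 0.01 = 0.00198
Normalizing constant = 0.178352.
The ratio is 0.00144 / 0.000138 (the normalizer cancels) = 10.435.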